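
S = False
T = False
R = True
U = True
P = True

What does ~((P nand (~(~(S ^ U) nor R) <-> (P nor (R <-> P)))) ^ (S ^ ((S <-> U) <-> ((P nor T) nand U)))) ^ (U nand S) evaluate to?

True

S ^ U = False ^ True = True
~(S ^ U) = ~True = False
~(S ^ U) nor R = False nor True = False
~(~(S ^ U) nor R) = ~False = True
R <-> P = True <-> True = True
P nor (R <-> P) = True nor True = False
~(~(S ^ U) nor R) <-> (P nor (R <-> P)) = True <-> False = False
P nand (~(~(S ^ U) nor R) <-> (P nor (R <-> P))) = True nand False = True
S <-> U = False <-> True = False
P nor T = True nor False = False
(P nor T) nand U = False nand True = True
(S <-> U) <-> ((P nor T) nand U) = False <-> True = False
S ^ ((S <-> U) <-> ((P nor T) nand U)) = False ^ False = False
(P nand (~(~(S ^ U) nor R) <-> (P nor (R <-> P)))) ^ (S ^ ((S <-> U) <-> ((P nor T) nand U))) = True ^ False = True
~((P nand (~(~(S ^ U) nor R) <-> (P nor (R <-> P)))) ^ (S ^ ((S <-> U) <-> ((P nor T) nand U)))) = ~True = False
U nand S = True nand False = True
~((P nand (~(~(S ^ U) nor R) <-> (P nor (R <-> P)))) ^ (S ^ ((S <-> U) <-> ((P nor T) nand U)))) ^ (U nand S) = False ^ True = True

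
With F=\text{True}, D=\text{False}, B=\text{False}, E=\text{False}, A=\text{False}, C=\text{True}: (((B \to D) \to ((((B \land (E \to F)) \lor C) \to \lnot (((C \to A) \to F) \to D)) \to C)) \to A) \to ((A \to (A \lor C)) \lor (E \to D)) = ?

\text{True}

B \to D = \text{False} \to \text{False} = \text{True}
E \to F = \text{False} \to \text{True} = \text{True}
B \land (E \to F) = \text{False} \land \text{True} = \text{False}
(B \land (E \to F)) \lor C = \text{False} \lor \text{True} = \text{True}
C \to A = \text{True} \to \text{False} = \text{False}
(C \to A) \to F = \text{False} \to \text{True} = \text{True}
((C \to A) \to F) \to D = \text{True} \to \text{False} = \text{False}
\lnot (((C \to A) \to F) \to D) = \lnot \text{False} = \text{True}
((B \land (E \to F)) \lor C) \to \lnot (((C \to A) \to F) \to D) = \text{True} \to \text{True} = \text{True}
(((B \land (E \to F)) \lor C) \to \lnot (((C \to A) \to F) \to D)) \to C = \text{True} \to \text{True} = \text{True}
(B \to D) \to ((((B \land (E \to F)) \lor C) \to \lnot (((C \to A) \to F) \to D)) \to C) = \text{True} \to \text{True} = \text{True}
((B \to D) \to ((((B \land (E \to F)) \lor C) \to \lnot (((C \to A) \to F) \to D)) \to C)) \to A = \text{True} \to \text{False} = \text{False}
A \lor C = \text{False} \lor \text{True} = \text{True}
A \to (A \lor C) = \text{False} \to \text{True} = \text{True}
E \to D = \text{False} \to \text{False} = \text{True}
(A \to (A \lor C)) \lor (E \to D) = \text{True} \lor \text{True} = \text{True}
(((B \to D) \to ((((B \land (E \to F)) \lor C) \to \lnot (((C \to A) \to F) \to D)) \to C)) \to A) \to ((A \to (A \lor C)) \lor (E \to D)) = \text{False} \to \text{True} = \text{True}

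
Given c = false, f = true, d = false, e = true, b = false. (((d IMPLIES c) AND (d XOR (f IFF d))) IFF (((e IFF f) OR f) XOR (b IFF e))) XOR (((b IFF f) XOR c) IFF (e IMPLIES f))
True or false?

false

Substituting c=false, f=true, d=false, e=true, b=false:
d IMPLIES c = false IMPLIES false = true
f IFF d = true IFF false = false
d XOR (f IFF d) = false XOR false = false
(d IMPLIES c) AND (d XOR (f IFF d)) = true AND false = false
e IFF f = true IFF true = true
(e IFF f) OR f = true OR true = true
b IFF e = false IFF true = false
((e IFF f) OR f) XOR (b IFF e) = true XOR false = true
((d IMPLIES c) AND (d XOR (f IFF d))) IFF (((e IFF f) OR f) XOR (b IFF e)) = false IFF true = false
b IFF f = false IFF true = false
(b IFF f) XOR c = false XOR false = false
e IMPLIES f = true IMPLIES true = true
((b IFF f) XOR c) IFF (e IMPLIES f) = false IFF true = false
(((d IMPLIES c) AND (d XOR (f IFF d))) IFF (((e IFF f) OR f) XOR (b IFF e))) XOR (((b IFF f) XOR c) IFF (e IMPLIES f)) = false XOR false = false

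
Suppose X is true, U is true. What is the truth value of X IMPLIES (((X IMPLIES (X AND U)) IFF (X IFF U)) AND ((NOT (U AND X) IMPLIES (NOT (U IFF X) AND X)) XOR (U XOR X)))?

X AND U = True AND True = True
X IMPLIES (X AND U) = True IMPLIES True = True
X IFF U = True IFF True = True
(X IMPLIES (X AND U)) IFF (X IFF U) = True IFF True = True
U AND X = True AND True = True
NOT (U AND X) = NOT True = False
U IFF X = True IFF True = True
NOT (U IFF X) = NOT True = False
NOT (U IFF X) AND X = False AND True = False
NOT (U AND X) IMPLIES (NOT (U IFF X) AND X) = False IMPLIES False = True
U XOR X = True XOR True = False
(NOT (U AND X) IMPLIES (NOT (U IFF X) AND X)) XOR (U XOR X) = True XOR False = True
((X IMPLIES (X AND U)) IFF (X IFF U)) AND ((NOT (U AND X) IMPLIES (NOT (U IFF X) AND X)) XOR (U XOR X)) = True AND True = True
X IMPLIES (((X IMPLIES (X AND U)) IFF (X IFF U)) AND ((NOT (U AND X) IMPLIES (NOT (U IFF X) AND X)) XOR (U XOR X))) = True IMPLIES True = True

True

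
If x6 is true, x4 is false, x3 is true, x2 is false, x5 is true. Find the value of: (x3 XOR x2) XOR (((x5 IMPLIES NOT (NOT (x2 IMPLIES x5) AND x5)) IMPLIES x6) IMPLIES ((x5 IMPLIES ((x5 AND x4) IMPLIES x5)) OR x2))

x3 XOR x2 = True XOR False = True
x2 IMPLIES x5 = False IMPLIES True = True
NOT (x2 IMPLIES x5) = NOT True = False
NOT (x2 IMPLIES x5) AND x5 = False AND True = False
NOT (NOT (x2 IMPLIES x5) AND x5) = NOT False = True
x5 IMPLIES NOT (NOT (x2 IMPLIES x5) AND x5) = True IMPLIES True = True
(x5 IMPLIES NOT (NOT (x2 IMPLIES x5) AND x5)) IMPLIES x6 = True IMPLIES True = True
x5 AND x4 = True AND False = False
(x5 AND x4) IMPLIES x5 = False IMPLIES True = True
x5 IMPLIES ((x5 AND x4) IMPLIES x5) = True IMPLIES True = True
(x5 IMPLIES ((x5 AND x4) IMPLIES x5)) OR x2 = True OR False = True
((x5 IMPLIES NOT (NOT (x2 IMPLIES x5) AND x5)) IMPLIES x6) IMPLIES ((x5 IMPLIES ((x5 AND x4) IMPLIES x5)) OR x2) = True IMPLIES True = True
(x3 XOR x2) XOR (((x5 IMPLIES NOT (NOT (x2 IMPLIES x5) AND x5)) IMPLIES x6) IMPLIES ((x5 IMPLIES ((x5 AND x4) IMPLIES x5)) OR x2)) = True XOR True = False

False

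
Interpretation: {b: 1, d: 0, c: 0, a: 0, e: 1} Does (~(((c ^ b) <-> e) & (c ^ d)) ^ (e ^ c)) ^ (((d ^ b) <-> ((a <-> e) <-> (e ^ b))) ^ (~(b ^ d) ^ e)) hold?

c ^ b = 0 ^ 1 = 1
(c ^ b) <-> e = 1 <-> 1 = 1
c ^ d = 0 ^ 0 = 0
((c ^ b) <-> e) & (c ^ d) = 1 & 0 = 0
~(((c ^ b) <-> e) & (c ^ d)) = ~0 = 1
e ^ c = 1 ^ 0 = 1
~(((c ^ b) <-> e) & (c ^ d)) ^ (e ^ c) = 1 ^ 1 = 0
d ^ b = 0 ^ 1 = 1
a <-> e = 0 <-> 1 = 0
e ^ b = 1 ^ 1 = 0
(a <-> e) <-> (e ^ b) = 0 <-> 0 = 1
(d ^ b) <-> ((a <-> e) <-> (e ^ b)) = 1 <-> 1 = 1
b ^ d = 1 ^ 0 = 1
~(b ^ d) = ~1 = 0
~(b ^ d) ^ e = 0 ^ 1 = 1
((d ^ b) <-> ((a <-> e) <-> (e ^ b))) ^ (~(b ^ d) ^ e) = 1 ^ 1 = 0
(~(((c ^ b) <-> e) & (c ^ d)) ^ (e ^ c)) ^ (((d ^ b) <-> ((a <-> e) <-> (e ^ b))) ^ (~(b ^ d) ^ e)) = 0 ^ 0 = 0

0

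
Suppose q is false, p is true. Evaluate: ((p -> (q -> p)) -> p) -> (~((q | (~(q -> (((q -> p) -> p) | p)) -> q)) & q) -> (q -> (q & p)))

q -> p = F -> T = T
p -> (q -> p) = T -> T = T
(p -> (q -> p)) -> p = T -> T = T
q -> p = F -> T = T
(q -> p) -> p = T -> T = T
((q -> p) -> p) | p = T | T = T
q -> (((q -> p) -> p) | p) = F -> T = T
~(q -> (((q -> p) -> p) | p)) = ~T = F
~(q -> (((q -> p) -> p) | p)) -> q = F -> F = T
q | (~(q -> (((q -> p) -> p) | p)) -> q) = F | T = T
(q | (~(q -> (((q -> p) -> p) | p)) -> q)) & q = T & F = F
~((q | (~(q -> (((q -> p) -> p) | p)) -> q)) & q) = ~F = T
q & p = F & T = F
q -> (q & p) = F -> F = T
~((q | (~(q -> (((q -> p) -> p) | p)) -> q)) & q) -> (q -> (q & p)) = T -> T = T
((p -> (q -> p)) -> p) -> (~((q | (~(q -> (((q -> p) -> p) | p)) -> q)) & q) -> (q -> (q & p))) = T -> T = T

T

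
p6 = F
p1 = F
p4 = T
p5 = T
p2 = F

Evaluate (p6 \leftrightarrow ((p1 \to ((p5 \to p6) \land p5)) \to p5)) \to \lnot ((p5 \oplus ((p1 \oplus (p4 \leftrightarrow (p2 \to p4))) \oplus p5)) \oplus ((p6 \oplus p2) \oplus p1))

p5 \to p6 = T \to F = F
(p5 \to p6) \land p5 = F \land T = F
p1 \to ((p5 \to p6) \land p5) = F \to F = T
(p1 \to ((p5 \to p6) \land p5)) \to p5 = T \to T = T
p6 \leftrightarrow ((p1 \to ((p5 \to p6) \land p5)) \to p5) = F \leftrightarrow T = F
p2 \to p4 = F \to T = T
p4 \leftrightarrow (p2 \to p4) = T \leftrightarrow T = T
p1 \oplus (p4 \leftrightarrow (p2 \to p4)) = F \oplus T = T
(p1 \oplus (p4 \leftrightarrow (p2 \to p4))) \oplus p5 = T \oplus T = F
p5 \oplus ((p1 \oplus (p4 \leftrightarrow (p2 \to p4))) \oplus p5) = T \oplus F = T
p6 \oplus p2 = F \oplus F = F
(p6 \oplus p2) \oplus p1 = F \oplus F = F
(p5 \oplus ((p1 \oplus (p4 \leftrightarrow (p2 \to p4))) \oplus p5)) \oplus ((p6 \oplus p2) \oplus p1) = T \oplus F = T
\lnot ((p5 \oplus ((p1 \oplus (p4 \leftrightarrow (p2 \to p4))) \oplus p5)) \oplus ((p6 \oplus p2) \oplus p1)) = \lnot T = F
(p6 \leftrightarrow ((p1 \to ((p5 \to p6) \land p5)) \to p5)) \to \lnot ((p5 \oplus ((p1 \oplus (p4 \leftrightarrow (p2 \to p4))) \oplus p5)) \oplus ((p6 \oplus p2) \oplus p1)) = F \to F = T

T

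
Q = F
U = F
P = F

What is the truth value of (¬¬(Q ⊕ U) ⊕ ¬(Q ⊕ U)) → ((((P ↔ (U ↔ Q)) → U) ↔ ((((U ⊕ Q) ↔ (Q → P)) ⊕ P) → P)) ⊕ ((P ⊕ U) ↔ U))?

F

Substituting Q=F, U=F, P=F:
Q ⊕ U = F ⊕ F = F
¬(Q ⊕ U) = ¬F = T
¬¬(Q ⊕ U) = ¬T = F
Q ⊕ U = F ⊕ F = F
¬(Q ⊕ U) = ¬F = T
¬¬(Q ⊕ U) ⊕ ¬(Q ⊕ U) = F ⊕ T = T
U ↔ Q = F ↔ F = T
P ↔ (U ↔ Q) = F ↔ T = F
(P ↔ (U ↔ Q)) → U = F → F = T
U ⊕ Q = F ⊕ F = F
Q → P = F → F = T
(U ⊕ Q) ↔ (Q → P) = F ↔ T = F
((U ⊕ Q) ↔ (Q → P)) ⊕ P = F ⊕ F = F
(((U ⊕ Q) ↔ (Q → P)) ⊕ P) → P = F → F = T
((P ↔ (U ↔ Q)) → U) ↔ ((((U ⊕ Q) ↔ (Q → P)) ⊕ P) → P) = T ↔ T = T
P ⊕ U = F ⊕ F = F
(P ⊕ U) ↔ U = F ↔ F = T
(((P ↔ (U ↔ Q)) → U) ↔ ((((U ⊕ Q) ↔ (Q → P)) ⊕ P) → P)) ⊕ ((P ⊕ U) ↔ U) = T ⊕ T = F
(¬¬(Q ⊕ U) ⊕ ¬(Q ⊕ U)) → ((((P ↔ (U ↔ Q)) → U) ↔ ((((U ⊕ Q) ↔ (Q → P)) ⊕ P) → P)) ⊕ ((P ⊕ U) ↔ U)) = T → F = F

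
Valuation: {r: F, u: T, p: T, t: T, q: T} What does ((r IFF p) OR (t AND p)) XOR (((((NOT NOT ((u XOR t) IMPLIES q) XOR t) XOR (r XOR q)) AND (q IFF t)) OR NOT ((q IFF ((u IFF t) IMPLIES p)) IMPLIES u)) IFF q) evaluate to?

r IFF p = F IFF T = F
t AND p = T AND T = T
(r IFF p) OR (t AND p) = F OR T = T
u XOR t = T XOR T = F
(u XOR t) IMPLIES q = F IMPLIES T = T
NOT ((u XOR t) IMPLIES q) = NOT T = F
NOT NOT ((u XOR t) IMPLIES q) = NOT F = T
NOT NOT ((u XOR t) IMPLIES q) XOR t = T XOR T = F
r XOR q = F XOR T = T
(NOT NOT ((u XOR t) IMPLIES q) XOR t) XOR (r XOR q) = F XOR T = T
q IFF t = T IFF T = T
((NOT NOT ((u XOR t) IMPLIES q) XOR t) XOR (r XOR q)) AND (q IFF t) = T AND T = T
u IFF t = T IFF T = T
(u IFF t) IMPLIES p = T IMPLIES T = T
q IFF ((u IFF t) IMPLIES p) = T IFF T = T
(q IFF ((u IFF t) IMPLIES p)) IMPLIES u = T IMPLIES T = T
NOT ((q IFF ((u IFF t) IMPLIES p)) IMPLIES u) = NOT T = F
(((NOT NOT ((u XOR t) IMPLIES q) XOR t) XOR (r XOR q)) AND (q IFF t)) OR NOT ((q IFF ((u IFF t) IMPLIES p)) IMPLIES u) = T OR F = T
((((NOT NOT ((u XOR t) IMPLIES q) XOR t) XOR (r XOR q)) AND (q IFF t)) OR NOT ((q IFF ((u IFF t) IMPLIES p)) IMPLIES u)) IFF q = T IFF T = T
((r IFF p) OR (t AND p)) XOR (((((NOT NOT ((u XOR t) IMPLIES q) XOR t) XOR (r XOR q)) AND (q IFF t)) OR NOT ((q IFF ((u IFF t) IMPLIES p)) IMPLIES u)) IFF q) = T XOR T = F

F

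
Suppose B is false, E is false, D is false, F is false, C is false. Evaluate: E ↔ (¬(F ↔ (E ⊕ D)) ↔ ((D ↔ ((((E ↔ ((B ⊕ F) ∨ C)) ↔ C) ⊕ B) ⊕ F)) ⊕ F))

True

E ⊕ D = False ⊕ False = False
F ↔ (E ⊕ D) = False ↔ False = True
¬(F ↔ (E ⊕ D)) = ¬True = False
B ⊕ F = False ⊕ False = False
(B ⊕ F) ∨ C = False ∨ False = False
E ↔ ((B ⊕ F) ∨ C) = False ↔ False = True
(E ↔ ((B ⊕ F) ∨ C)) ↔ C = True ↔ False = False
((E ↔ ((B ⊕ F) ∨ C)) ↔ C) ⊕ B = False ⊕ False = False
(((E ↔ ((B ⊕ F) ∨ C)) ↔ C) ⊕ B) ⊕ F = False ⊕ False = False
D ↔ ((((E ↔ ((B ⊕ F) ∨ C)) ↔ C) ⊕ B) ⊕ F) = False ↔ False = True
(D ↔ ((((E ↔ ((B ⊕ F) ∨ C)) ↔ C) ⊕ B) ⊕ F)) ⊕ F = True ⊕ False = True
¬(F ↔ (E ⊕ D)) ↔ ((D ↔ ((((E ↔ ((B ⊕ F) ∨ C)) ↔ C) ⊕ B) ⊕ F)) ⊕ F) = False ↔ True = False
E ↔ (¬(F ↔ (E ⊕ D)) ↔ ((D ↔ ((((E ↔ ((B ⊕ F) ∨ C)) ↔ C) ⊕ B) ⊕ F)) ⊕ F)) = False ↔ False = True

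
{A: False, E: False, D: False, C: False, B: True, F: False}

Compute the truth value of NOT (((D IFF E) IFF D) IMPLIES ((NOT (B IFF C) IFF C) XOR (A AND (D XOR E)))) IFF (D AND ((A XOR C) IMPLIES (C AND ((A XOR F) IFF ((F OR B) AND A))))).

D IFF E = False IFF False = True
(D IFF E) IFF D = True IFF False = False
B IFF C = True IFF False = False
NOT (B IFF C) = NOT False = True
NOT (B IFF C) IFF C = True IFF False = False
D XOR E = False XOR False = False
A AND (D XOR E) = False AND False = False
(NOT (B IFF C) IFF C) XOR (A AND (D XOR E)) = False XOR False = False
((D IFF E) IFF D) IMPLIES ((NOT (B IFF C) IFF C) XOR (A AND (D XOR E))) = False IMPLIES False = True
NOT (((D IFF E) IFF D) IMPLIES ((NOT (B IFF C) IFF C) XOR (A AND (D XOR E)))) = NOT True = False
A XOR C = False XOR False = False
A XOR F = False XOR False = False
F OR B = False OR True = True
(F OR B) AND A = True AND False = False
(A XOR F) IFF ((F OR B) AND A) = False IFF False = True
C AND ((A XOR F) IFF ((F OR B) AND A)) = False AND True = False
(A XOR C) IMPLIES (C AND ((A XOR F) IFF ((F OR B) AND A))) = False IMPLIES False = True
D AND ((A XOR C) IMPLIES (C AND ((A XOR F) IFF ((F OR B) AND A)))) = False AND True = False
NOT (((D IFF E) IFF D) IMPLIES ((NOT (B IFF C) IFF C) XOR (A AND (D XOR E)))) IFF (D AND ((A XOR C) IMPLIES (C AND ((A XOR F) IFF ((F OR B) AND A))))) = False IFF False = True

True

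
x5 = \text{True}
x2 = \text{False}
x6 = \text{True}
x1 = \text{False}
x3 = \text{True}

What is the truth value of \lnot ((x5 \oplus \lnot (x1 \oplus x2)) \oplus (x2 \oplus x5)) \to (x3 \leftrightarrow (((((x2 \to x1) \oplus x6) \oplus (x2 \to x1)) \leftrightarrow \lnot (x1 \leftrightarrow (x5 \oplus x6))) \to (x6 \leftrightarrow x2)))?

\text{True}

x1 \oplus x2 = \text{False} \oplus \text{False} = \text{False}
\lnot (x1 \oplus x2) = \lnot \text{False} = \text{True}
x5 \oplus \lnot (x1 \oplus x2) = \text{True} \oplus \text{True} = \text{False}
x2 \oplus x5 = \text{False} \oplus \text{True} = \text{True}
(x5 \oplus \lnot (x1 \oplus x2)) \oplus (x2 \oplus x5) = \text{False} \oplus \text{True} = \text{True}
\lnot ((x5 \oplus \lnot (x1 \oplus x2)) \oplus (x2 \oplus x5)) = \lnot \text{True} = \text{False}
x2 \to x1 = \text{False} \to \text{False} = \text{True}
(x2 \to x1) \oplus x6 = \text{True} \oplus \text{True} = \text{False}
x2 \to x1 = \text{False} \to \text{False} = \text{True}
((x2 \to x1) \oplus x6) \oplus (x2 \to x1) = \text{False} \oplus \text{True} = \text{True}
x5 \oplus x6 = \text{True} \oplus \text{True} = \text{False}
x1 \leftrightarrow (x5 \oplus x6) = \text{False} \leftrightarrow \text{False} = \text{True}
\lnot (x1 \leftrightarrow (x5 \oplus x6)) = \lnot \text{True} = \text{False}
(((x2 \to x1) \oplus x6) \oplus (x2 \to x1)) \leftrightarrow \lnot (x1 \leftrightarrow (x5 \oplus x6)) = \text{True} \leftrightarrow \text{False} = \text{False}
x6 \leftrightarrow x2 = \text{True} \leftrightarrow \text{False} = \text{False}
((((x2 \to x1) \oplus x6) \oplus (x2 \to x1)) \leftrightarrow \lnot (x1 \leftrightarrow (x5 \oplus x6))) \to (x6 \leftrightarrow x2) = \text{False} \to \text{False} = \text{True}
x3 \leftrightarrow (((((x2 \to x1) \oplus x6) \oplus (x2 \to x1)) \leftrightarrow \lnot (x1 \leftrightarrow (x5 \oplus x6))) \to (x6 \leftrightarrow x2)) = \text{True} \leftrightarrow \text{True} = \text{True}
\lnot ((x5 \oplus \lnot (x1 \oplus x2)) \oplus (x2 \oplus x5)) \to (x3 \leftrightarrow (((((x2 \to x1) \oplus x6) \oplus (x2 \to x1)) \leftrightarrow \lnot (x1 \leftrightarrow (x5 \oplus x6))) \to (x6 \leftrightarrow x2))) = \text{False} \to \text{True} = \text{True}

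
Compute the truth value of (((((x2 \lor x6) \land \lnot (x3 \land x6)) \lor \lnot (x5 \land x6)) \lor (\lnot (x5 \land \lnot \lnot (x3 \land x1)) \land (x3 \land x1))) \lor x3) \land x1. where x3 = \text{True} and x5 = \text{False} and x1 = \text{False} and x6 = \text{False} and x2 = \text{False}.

Substituting x3=\text{True}, x5=\text{False}, x1=\text{False}, x6=\text{False}, x2=\text{False}:
x2 \lor x6 = \text{False} \lor \text{False} = \text{False}
x3 \land x6 = \text{True} \land \text{False} = \text{False}
\lnot (x3 \land x6) = \lnot \text{False} = \text{True}
(x2 \lor x6) \land \lnot (x3 \land x6) = \text{False} \land \text{True} = \text{False}
x5 \land x6 = \text{False} \land \text{False} = \text{False}
\lnot (x5 \land x6) = \lnot \text{False} = \text{True}
((x2 \lor x6) \land \lnot (x3 \land x6)) \lor \lnot (x5 \land x6) = \text{False} \lor \text{True} = \text{True}
x3 \land x1 = \text{True} \land \text{False} = \text{False}
\lnot (x3 \land x1) = \lnot \text{False} = \text{True}
\lnot \lnot (x3 \land x1) = \lnot \text{True} = \text{False}
x5 \land \lnot \lnot (x3 \land x1) = \text{False} \land \text{False} = \text{False}
\lnot (x5 \land \lnot \lnot (x3 \land x1)) = \lnot \text{False} = \text{True}
x3 \land x1 = \text{True} \land \text{False} = \text{False}
\lnot (x5 \land \lnot \lnot (x3 \land x1)) \land (x3 \land x1) = \text{True} \land \text{False} = \text{False}
(((x2 \lor x6) \land \lnot (x3 \land x6)) \lor \lnot (x5 \land x6)) \lor (\lnot (x5 \land \lnot \lnot (x3 \land x1)) \land (x3 \land x1)) = \text{True} \lor \text{False} = \text{True}
((((x2 \lor x6) \land \lnot (x3 \land x6)) \lor \lnot (x5 \land x6)) \lor (\lnot (x5 \land \lnot \lnot (x3 \land x1)) \land (x3 \land x1))) \lor x3 = \text{True} \lor \text{True} = \text{True}
(((((x2 \lor x6) \land \lnot (x3 \land x6)) \lor \lnot (x5 \land x6)) \lor (\lnot (x5 \land \lnot \lnot (x3 \land x1)) \land (x3 \land x1))) \lor x3) \land x1 = \text{True} \land \text{False} = \text{False}

\text{False}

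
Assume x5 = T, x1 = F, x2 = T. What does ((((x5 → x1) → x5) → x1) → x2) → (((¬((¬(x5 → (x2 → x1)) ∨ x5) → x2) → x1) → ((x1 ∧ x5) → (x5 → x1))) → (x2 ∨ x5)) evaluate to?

x5 → x1 = T → F = F
(x5 → x1) → x5 = F → T = T
((x5 → x1) → x5) → x1 = T → F = F
(((x5 → x1) → x5) → x1) → x2 = F → T = T
x2 → x1 = T → F = F
x5 → (x2 → x1) = T → F = F
¬(x5 → (x2 → x1)) = ¬F = T
¬(x5 → (x2 → x1)) ∨ x5 = T ∨ T = T
(¬(x5 → (x2 → x1)) ∨ x5) → x2 = T → T = T
¬((¬(x5 → (x2 → x1)) ∨ x5) → x2) = ¬T = F
¬((¬(x5 → (x2 → x1)) ∨ x5) → x2) → x1 = F → F = T
x1 ∧ x5 = F ∧ T = F
x5 → x1 = T → F = F
(x1 ∧ x5) → (x5 → x1) = F → F = T
(¬((¬(x5 → (x2 → x1)) ∨ x5) → x2) → x1) → ((x1 ∧ x5) → (x5 → x1)) = T → T = T
x2 ∨ x5 = T ∨ T = T
((¬((¬(x5 → (x2 → x1)) ∨ x5) → x2) → x1) → ((x1 ∧ x5) → (x5 → x1))) → (x2 ∨ x5) = T → T = T
((((x5 → x1) → x5) → x1) → x2) → (((¬((¬(x5 → (x2 → x1)) ∨ x5) → x2) → x1) → ((x1 ∧ x5) → (x5 → x1))) → (x2 ∨ x5)) = T → T = T

T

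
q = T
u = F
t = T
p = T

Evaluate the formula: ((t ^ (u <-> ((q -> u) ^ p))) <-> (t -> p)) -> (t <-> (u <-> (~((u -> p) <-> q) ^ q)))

Substituting q=T, u=F, t=T, p=T:
q -> u = T -> F = F
(q -> u) ^ p = F ^ T = T
u <-> ((q -> u) ^ p) = F <-> T = F
t ^ (u <-> ((q -> u) ^ p)) = T ^ F = T
t -> p = T -> T = T
(t ^ (u <-> ((q -> u) ^ p))) <-> (t -> p) = T <-> T = T
u -> p = F -> T = T
(u -> p) <-> q = T <-> T = T
~((u -> p) <-> q) = ~T = F
~((u -> p) <-> q) ^ q = F ^ T = T
u <-> (~((u -> p) <-> q) ^ q) = F <-> T = F
t <-> (u <-> (~((u -> p) <-> q) ^ q)) = T <-> F = F
((t ^ (u <-> ((q -> u) ^ p))) <-> (t -> p)) -> (t <-> (u <-> (~((u -> p) <-> q) ^ q))) = T -> F = F

F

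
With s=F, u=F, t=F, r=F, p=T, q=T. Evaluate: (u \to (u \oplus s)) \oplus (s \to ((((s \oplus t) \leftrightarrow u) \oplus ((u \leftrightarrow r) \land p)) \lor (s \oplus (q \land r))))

F

Substituting s=F, u=F, t=F, r=F, p=T, q=T:
u \oplus s = F \oplus F = F
u \to (u \oplus s) = F \to F = T
s \oplus t = F \oplus F = F
(s \oplus t) \leftrightarrow u = F \leftrightarrow F = T
u \leftrightarrow r = F \leftrightarrow F = T
(u \leftrightarrow r) \land p = T \land T = T
((s \oplus t) \leftrightarrow u) \oplus ((u \leftrightarrow r) \land p) = T \oplus T = F
q \land r = T \land F = F
s \oplus (q \land r) = F \oplus F = F
(((s \oplus t) \leftrightarrow u) \oplus ((u \leftrightarrow r) \land p)) \lor (s \oplus (q \land r)) = F \lor F = F
s \to ((((s \oplus t) \leftrightarrow u) \oplus ((u \leftrightarrow r) \land p)) \lor (s \oplus (q \land r))) = F \to F = T
(u \to (u \oplus s)) \oplus (s \to ((((s \oplus t) \leftrightarrow u) \oplus ((u \leftrightarrow r) \land p)) \lor (s \oplus (q \land r)))) = T \oplus T = F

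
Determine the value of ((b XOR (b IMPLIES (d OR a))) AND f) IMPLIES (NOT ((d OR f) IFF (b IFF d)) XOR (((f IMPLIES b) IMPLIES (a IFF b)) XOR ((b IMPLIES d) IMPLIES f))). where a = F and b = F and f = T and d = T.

T

d OR a = T OR F = T
b IMPLIES (d OR a) = F IMPLIES T = T
b XOR (b IMPLIES (d OR a)) = F XOR T = T
(b XOR (b IMPLIES (d OR a))) AND f = T AND T = T
d OR f = T OR T = T
b IFF d = F IFF T = F
(d OR f) IFF (b IFF d) = T IFF F = F
NOT ((d OR f) IFF (b IFF d)) = NOT F = T
f IMPLIES b = T IMPLIES F = F
a IFF b = F IFF F = T
(f IMPLIES b) IMPLIES (a IFF b) = F IMPLIES T = T
b IMPLIES d = F IMPLIES T = T
(b IMPLIES d) IMPLIES f = T IMPLIES T = T
((f IMPLIES b) IMPLIES (a IFF b)) XOR ((b IMPLIES d) IMPLIES f) = T XOR T = F
NOT ((d OR f) IFF (b IFF d)) XOR (((f IMPLIES b) IMPLIES (a IFF b)) XOR ((b IMPLIES d) IMPLIES f)) = T XOR F = T
((b XOR (b IMPLIES (d OR a))) AND f) IMPLIES (NOT ((d OR f) IFF (b IFF d)) XOR (((f IMPLIES b) IMPLIES (a IFF b)) XOR ((b IMPLIES d) IMPLIES f))) = T IMPLIES T = T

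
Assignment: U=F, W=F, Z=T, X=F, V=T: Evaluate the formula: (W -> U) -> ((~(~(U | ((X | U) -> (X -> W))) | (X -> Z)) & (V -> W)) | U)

W -> U = F -> F = T
X | U = F | F = F
X -> W = F -> F = T
(X | U) -> (X -> W) = F -> T = T
U | ((X | U) -> (X -> W)) = F | T = T
~(U | ((X | U) -> (X -> W))) = ~T = F
X -> Z = F -> T = T
~(U | ((X | U) -> (X -> W))) | (X -> Z) = F | T = T
~(~(U | ((X | U) -> (X -> W))) | (X -> Z)) = ~T = F
V -> W = T -> F = F
~(~(U | ((X | U) -> (X -> W))) | (X -> Z)) & (V -> W) = F & F = F
(~(~(U | ((X | U) -> (X -> W))) | (X -> Z)) & (V -> W)) | U = F | F = F
(W -> U) -> ((~(~(U | ((X | U) -> (X -> W))) | (X -> Z)) & (V -> W)) | U) = T -> F = F

F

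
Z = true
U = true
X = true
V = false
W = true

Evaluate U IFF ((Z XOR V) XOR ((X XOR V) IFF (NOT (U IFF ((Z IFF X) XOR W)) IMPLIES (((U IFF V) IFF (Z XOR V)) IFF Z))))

Z XOR V = true XOR false = true
X XOR V = true XOR false = true
Z IFF X = true IFF true = true
(Z IFF X) XOR W = true XOR true = false
U IFF ((Z IFF X) XOR W) = true IFF false = false
NOT (U IFF ((Z IFF X) XOR W)) = NOT false = true
U IFF V = true IFF false = false
Z XOR V = true XOR false = true
(U IFF V) IFF (Z XOR V) = false IFF true = false
((U IFF V) IFF (Z XOR V)) IFF Z = false IFF true = false
NOT (U IFF ((Z IFF X) XOR W)) IMPLIES (((U IFF V) IFF (Z XOR V)) IFF Z) = true IMPLIES false = false
(X XOR V) IFF (NOT (U IFF ((Z IFF X) XOR W)) IMPLIES (((U IFF V) IFF (Z XOR V)) IFF Z)) = true IFF false = false
(Z XOR V) XOR ((X XOR V) IFF (NOT (U IFF ((Z IFF X) XOR W)) IMPLIES (((U IFF V) IFF (Z XOR V)) IFF Z))) = true XOR false = true
U IFF ((Z XOR V) XOR ((X XOR V) IFF (NOT (U IFF ((Z IFF X) XOR W)) IMPLIES (((U IFF V) IFF (Z XOR V)) IFF Z)))) = true IFF true = true

true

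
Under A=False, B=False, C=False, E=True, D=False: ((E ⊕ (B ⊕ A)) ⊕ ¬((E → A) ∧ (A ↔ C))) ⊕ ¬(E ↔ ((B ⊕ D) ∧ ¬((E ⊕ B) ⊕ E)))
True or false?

B ⊕ A = False ⊕ False = False
E ⊕ (B ⊕ A) = True ⊕ False = True
E → A = True → False = False
A ↔ C = False ↔ False = True
(E → A) ∧ (A ↔ C) = False ∧ True = False
¬((E → A) ∧ (A ↔ C)) = ¬False = True
(E ⊕ (B ⊕ A)) ⊕ ¬((E → A) ∧ (A ↔ C)) = True ⊕ True = False
B ⊕ D = False ⊕ False = False
E ⊕ B = True ⊕ False = True
(E ⊕ B) ⊕ E = True ⊕ True = False
¬((E ⊕ B) ⊕ E) = ¬False = True
(B ⊕ D) ∧ ¬((E ⊕ B) ⊕ E) = False ∧ True = False
E ↔ ((B ⊕ D) ∧ ¬((E ⊕ B) ⊕ E)) = True ↔ False = False
¬(E ↔ ((B ⊕ D) ∧ ¬((E ⊕ B) ⊕ E))) = ¬False = True
((E ⊕ (B ⊕ A)) ⊕ ¬((E → A) ∧ (A ↔ C))) ⊕ ¬(E ↔ ((B ⊕ D) ∧ ¬((E ⊕ B) ⊕ E))) = False ⊕ True = True

True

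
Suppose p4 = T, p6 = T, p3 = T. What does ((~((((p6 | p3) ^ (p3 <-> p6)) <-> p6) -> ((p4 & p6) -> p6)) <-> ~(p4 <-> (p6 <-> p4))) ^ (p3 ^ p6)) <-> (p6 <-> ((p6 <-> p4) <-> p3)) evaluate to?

T

p6 | p3 = T | T = T
p3 <-> p6 = T <-> T = T
(p6 | p3) ^ (p3 <-> p6) = T ^ T = F
((p6 | p3) ^ (p3 <-> p6)) <-> p6 = F <-> T = F
p4 & p6 = T & T = T
(p4 & p6) -> p6 = T -> T = T
(((p6 | p3) ^ (p3 <-> p6)) <-> p6) -> ((p4 & p6) -> p6) = F -> T = T
~((((p6 | p3) ^ (p3 <-> p6)) <-> p6) -> ((p4 & p6) -> p6)) = ~T = F
p6 <-> p4 = T <-> T = T
p4 <-> (p6 <-> p4) = T <-> T = T
~(p4 <-> (p6 <-> p4)) = ~T = F
~((((p6 | p3) ^ (p3 <-> p6)) <-> p6) -> ((p4 & p6) -> p6)) <-> ~(p4 <-> (p6 <-> p4)) = F <-> F = T
p3 ^ p6 = T ^ T = F
(~((((p6 | p3) ^ (p3 <-> p6)) <-> p6) -> ((p4 & p6) -> p6)) <-> ~(p4 <-> (p6 <-> p4))) ^ (p3 ^ p6) = T ^ F = T
p6 <-> p4 = T <-> T = T
(p6 <-> p4) <-> p3 = T <-> T = T
p6 <-> ((p6 <-> p4) <-> p3) = T <-> T = T
((~((((p6 | p3) ^ (p3 <-> p6)) <-> p6) -> ((p4 & p6) -> p6)) <-> ~(p4 <-> (p6 <-> p4))) ^ (p3 ^ p6)) <-> (p6 <-> ((p6 <-> p4) <-> p3)) = T <-> T = T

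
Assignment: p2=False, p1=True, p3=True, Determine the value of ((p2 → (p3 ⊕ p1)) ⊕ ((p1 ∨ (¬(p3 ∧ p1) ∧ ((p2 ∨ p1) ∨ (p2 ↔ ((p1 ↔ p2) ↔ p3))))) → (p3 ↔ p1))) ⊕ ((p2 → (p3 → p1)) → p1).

Substituting p2=False, p1=True, p3=True:
p3 ⊕ p1 = True ⊕ True = False
p2 → (p3 ⊕ p1) = False → False = True
p3 ∧ p1 = True ∧ True = True
¬(p3 ∧ p1) = ¬True = False
p2 ∨ p1 = False ∨ True = True
p1 ↔ p2 = True ↔ False = False
(p1 ↔ p2) ↔ p3 = False ↔ True = False
p2 ↔ ((p1 ↔ p2) ↔ p3) = False ↔ False = True
(p2 ∨ p1) ∨ (p2 ↔ ((p1 ↔ p2) ↔ p3)) = True ∨ True = True
¬(p3 ∧ p1) ∧ ((p2 ∨ p1) ∨ (p2 ↔ ((p1 ↔ p2) ↔ p3))) = False ∧ True = False
p1 ∨ (¬(p3 ∧ p1) ∧ ((p2 ∨ p1) ∨ (p2 ↔ ((p1 ↔ p2) ↔ p3)))) = True ∨ False = True
p3 ↔ p1 = True ↔ True = True
(p1 ∨ (¬(p3 ∧ p1) ∧ ((p2 ∨ p1) ∨ (p2 ↔ ((p1 ↔ p2) ↔ p3))))) → (p3 ↔ p1) = True → True = True
(p2 → (p3 ⊕ p1)) ⊕ ((p1 ∨ (¬(p3 ∧ p1) ∧ ((p2 ∨ p1) ∨ (p2 ↔ ((p1 ↔ p2) ↔ p3))))) → (p3 ↔ p1)) = True ⊕ True = False
p3 → p1 = True → True = True
p2 → (p3 → p1) = False → True = True
(p2 → (p3 → p1)) → p1 = True → True = True
((p2 → (p3 ⊕ p1)) ⊕ ((p1 ∨ (¬(p3 ∧ p1) ∧ ((p2 ∨ p1) ∨ (p2 ↔ ((p1 ↔ p2) ↔ p3))))) → (p3 ↔ p1))) ⊕ ((p2 → (p3 → p1)) → p1) = False ⊕ True = True

True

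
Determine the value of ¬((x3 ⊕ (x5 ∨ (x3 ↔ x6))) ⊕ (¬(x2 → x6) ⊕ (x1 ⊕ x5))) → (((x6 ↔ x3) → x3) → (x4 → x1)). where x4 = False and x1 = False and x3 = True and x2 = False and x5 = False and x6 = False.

True

x3 ↔ x6 = True ↔ False = False
x5 ∨ (x3 ↔ x6) = False ∨ False = False
x3 ⊕ (x5 ∨ (x3 ↔ x6)) = True ⊕ False = True
x2 → x6 = False → False = True
¬(x2 → x6) = ¬True = False
x1 ⊕ x5 = False ⊕ False = False
¬(x2 → x6) ⊕ (x1 ⊕ x5) = False ⊕ False = False
(x3 ⊕ (x5 ∨ (x3 ↔ x6))) ⊕ (¬(x2 → x6) ⊕ (x1 ⊕ x5)) = True ⊕ False = True
¬((x3 ⊕ (x5 ∨ (x3 ↔ x6))) ⊕ (¬(x2 → x6) ⊕ (x1 ⊕ x5))) = ¬True = False
x6 ↔ x3 = False ↔ True = False
(x6 ↔ x3) → x3 = False → True = True
x4 → x1 = False → False = True
((x6 ↔ x3) → x3) → (x4 → x1) = True → True = True
¬((x3 ⊕ (x5 ∨ (x3 ↔ x6))) ⊕ (¬(x2 → x6) ⊕ (x1 ⊕ x5))) → (((x6 ↔ x3) → x3) → (x4 → x1)) = False → True = True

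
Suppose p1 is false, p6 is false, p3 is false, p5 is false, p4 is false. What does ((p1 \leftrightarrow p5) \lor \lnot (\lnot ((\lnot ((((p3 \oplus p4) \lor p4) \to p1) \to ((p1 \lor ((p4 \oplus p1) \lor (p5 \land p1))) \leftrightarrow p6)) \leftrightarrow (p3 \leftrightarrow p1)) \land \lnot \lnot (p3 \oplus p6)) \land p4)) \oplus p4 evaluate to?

\text{True}

p1 \leftrightarrow p5 = \text{False} \leftrightarrow \text{False} = \text{True}
p3 \oplus p4 = \text{False} \oplus \text{False} = \text{False}
(p3 \oplus p4) \lor p4 = \text{False} \lor \text{False} = \text{False}
((p3 \oplus p4) \lor p4) \to p1 = \text{False} \to \text{False} = \text{True}
p4 \oplus p1 = \text{False} \oplus \text{False} = \text{False}
p5 \land p1 = \text{False} \land \text{False} = \text{False}
(p4 \oplus p1) \lor (p5 \land p1) = \text{False} \lor \text{False} = \text{False}
p1 \lor ((p4 \oplus p1) \lor (p5 \land p1)) = \text{False} \lor \text{False} = \text{False}
(p1 \lor ((p4 \oplus p1) \lor (p5 \land p1))) \leftrightarrow p6 = \text{False} \leftrightarrow \text{False} = \text{True}
(((p3 \oplus p4) \lor p4) \to p1) \to ((p1 \lor ((p4 \oplus p1) \lor (p5 \land p1))) \leftrightarrow p6) = \text{True} \to \text{True} = \text{True}
\lnot ((((p3 \oplus p4) \lor p4) \to p1) \to ((p1 \lor ((p4 \oplus p1) \lor (p5 \land p1))) \leftrightarrow p6)) = \lnot \text{True} = \text{False}
p3 \leftrightarrow p1 = \text{False} \leftrightarrow \text{False} = \text{True}
\lnot ((((p3 \oplus p4) \lor p4) \to p1) \to ((p1 \lor ((p4 \oplus p1) \lor (p5 \land p1))) \leftrightarrow p6)) \leftrightarrow (p3 \leftrightarrow p1) = \text{False} \leftrightarrow \text{True} = \text{False}
p3 \oplus p6 = \text{False} \oplus \text{False} = \text{False}
\lnot (p3 \oplus p6) = \lnot \text{False} = \text{True}
\lnot \lnot (p3 \oplus p6) = \lnot \text{True} = \text{False}
(\lnot ((((p3 \oplus p4) \lor p4) \to p1) \to ((p1 \lor ((p4 \oplus p1) \lor (p5 \land p1))) \leftrightarrow p6)) \leftrightarrow (p3 \leftrightarrow p1)) \land \lnot \lnot (p3 \oplus p6) = \text{False} \land \text{False} = \text{False}
\lnot ((\lnot ((((p3 \oplus p4) \lor p4) \to p1) \to ((p1 \lor ((p4 \oplus p1) \lor (p5 \land p1))) \leftrightarrow p6)) \leftrightarrow (p3 \leftrightarrow p1)) \land \lnot \lnot (p3 \oplus p6)) = \lnot \text{False} = \text{True}
\lnot ((\lnot ((((p3 \oplus p4) \lor p4) \to p1) \to ((p1 \lor ((p4 \oplus p1) \lor (p5 \land p1))) \leftrightarrow p6)) \leftrightarrow (p3 \leftrightarrow p1)) \land \lnot \lnot (p3 \oplus p6)) \land p4 = \text{True} \land \text{False} = \text{False}
\lnot (\lnot ((\lnot ((((p3 \oplus p4) \lor p4) \to p1) \to ((p1 \lor ((p4 \oplus p1) \lor (p5 \land p1))) \leftrightarrow p6)) \leftrightarrow (p3 \leftrightarrow p1)) \land \lnot \lnot (p3 \oplus p6)) \land p4) = \lnot \text{False} = \text{True}
(p1 \leftrightarrow p5) \lor \lnot (\lnot ((\lnot ((((p3 \oplus p4) \lor p4) \to p1) \to ((p1 \lor ((p4 \oplus p1) \lor (p5 \land p1))) \leftrightarrow p6)) \leftrightarrow (p3 \leftrightarrow p1)) \land \lnot \lnot (p3 \oplus p6)) \land p4) = \text{True} \lor \text{True} = \text{True}
((p1 \leftrightarrow p5) \lor \lnot (\lnot ((\lnot ((((p3 \oplus p4) \lor p4) \to p1) \to ((p1 \lor ((p4 \oplus p1) \lor (p5 \land p1))) \leftrightarrow p6)) \leftrightarrow (p3 \leftrightarrow p1)) \land \lnot \lnot (p3 \oplus p6)) \land p4)) \oplus p4 = \text{True} \oplus \text{False} = \text{True}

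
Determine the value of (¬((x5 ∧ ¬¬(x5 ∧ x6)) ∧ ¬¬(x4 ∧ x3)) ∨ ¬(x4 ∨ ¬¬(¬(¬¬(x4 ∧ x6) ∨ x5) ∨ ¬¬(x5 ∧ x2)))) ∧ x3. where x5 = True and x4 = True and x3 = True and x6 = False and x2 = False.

True

x5 ∧ x6 = True ∧ False = False
¬(x5 ∧ x6) = ¬False = True
¬¬(x5 ∧ x6) = ¬True = False
x5 ∧ ¬¬(x5 ∧ x6) = True ∧ False = False
x4 ∧ x3 = True ∧ True = True
¬(x4 ∧ x3) = ¬True = False
¬¬(x4 ∧ x3) = ¬False = True
(x5 ∧ ¬¬(x5 ∧ x6)) ∧ ¬¬(x4 ∧ x3) = False ∧ True = False
¬((x5 ∧ ¬¬(x5 ∧ x6)) ∧ ¬¬(x4 ∧ x3)) = ¬False = True
x4 ∧ x6 = True ∧ False = False
¬(x4 ∧ x6) = ¬False = True
¬¬(x4 ∧ x6) = ¬True = False
¬¬(x4 ∧ x6) ∨ x5 = False ∨ True = True
¬(¬¬(x4 ∧ x6) ∨ x5) = ¬True = False
x5 ∧ x2 = True ∧ False = False
¬(x5 ∧ x2) = ¬False = True
¬¬(x5 ∧ x2) = ¬True = False
¬(¬¬(x4 ∧ x6) ∨ x5) ∨ ¬¬(x5 ∧ x2) = False ∨ False = False
¬(¬(¬¬(x4 ∧ x6) ∨ x5) ∨ ¬¬(x5 ∧ x2)) = ¬False = True
¬¬(¬(¬¬(x4 ∧ x6) ∨ x5) ∨ ¬¬(x5 ∧ x2)) = ¬True = False
x4 ∨ ¬¬(¬(¬¬(x4 ∧ x6) ∨ x5) ∨ ¬¬(x5 ∧ x2)) = True ∨ False = True
¬(x4 ∨ ¬¬(¬(¬¬(x4 ∧ x6) ∨ x5) ∨ ¬¬(x5 ∧ x2))) = ¬True = False
¬((x5 ∧ ¬¬(x5 ∧ x6)) ∧ ¬¬(x4 ∧ x3)) ∨ ¬(x4 ∨ ¬¬(¬(¬¬(x4 ∧ x6) ∨ x5) ∨ ¬¬(x5 ∧ x2))) = True ∨ False = True
(¬((x5 ∧ ¬¬(x5 ∧ x6)) ∧ ¬¬(x4 ∧ x3)) ∨ ¬(x4 ∨ ¬¬(¬(¬¬(x4 ∧ x6) ∨ x5) ∨ ¬¬(x5 ∧ x2)))) ∧ x3 = True ∧ True = True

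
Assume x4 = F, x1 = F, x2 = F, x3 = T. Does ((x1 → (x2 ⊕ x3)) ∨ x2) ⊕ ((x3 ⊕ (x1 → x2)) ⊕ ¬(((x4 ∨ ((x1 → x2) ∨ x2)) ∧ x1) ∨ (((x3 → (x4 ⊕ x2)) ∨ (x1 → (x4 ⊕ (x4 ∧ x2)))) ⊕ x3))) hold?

x2 ⊕ x3 = F ⊕ T = T
x1 → (x2 ⊕ x3) = F → T = T
(x1 → (x2 ⊕ x3)) ∨ x2 = T ∨ F = T
x1 → x2 = F → F = T
x3 ⊕ (x1 → x2) = T ⊕ T = F
x1 → x2 = F → F = T
(x1 → x2) ∨ x2 = T ∨ F = T
x4 ∨ ((x1 → x2) ∨ x2) = F ∨ T = T
(x4 ∨ ((x1 → x2) ∨ x2)) ∧ x1 = T ∧ F = F
x4 ⊕ x2 = F ⊕ F = F
x3 → (x4 ⊕ x2) = T → F = F
x4 ∧ x2 = F ∧ F = F
x4 ⊕ (x4 ∧ x2) = F ⊕ F = F
x1 → (x4 ⊕ (x4 ∧ x2)) = F → F = T
(x3 → (x4 ⊕ x2)) ∨ (x1 → (x4 ⊕ (x4 ∧ x2))) = F ∨ T = T
((x3 → (x4 ⊕ x2)) ∨ (x1 → (x4 ⊕ (x4 ∧ x2)))) ⊕ x3 = T ⊕ T = F
((x4 ∨ ((x1 → x2) ∨ x2)) ∧ x1) ∨ (((x3 → (x4 ⊕ x2)) ∨ (x1 → (x4 ⊕ (x4 ∧ x2)))) ⊕ x3) = F ∨ F = F
¬(((x4 ∨ ((x1 → x2) ∨ x2)) ∧ x1) ∨ (((x3 → (x4 ⊕ x2)) ∨ (x1 → (x4 ⊕ (x4 ∧ x2)))) ⊕ x3)) = ¬F = T
(x3 ⊕ (x1 → x2)) ⊕ ¬(((x4 ∨ ((x1 → x2) ∨ x2)) ∧ x1) ∨ (((x3 → (x4 ⊕ x2)) ∨ (x1 → (x4 ⊕ (x4 ∧ x2)))) ⊕ x3)) = F ⊕ T = T
((x1 → (x2 ⊕ x3)) ∨ x2) ⊕ ((x3 ⊕ (x1 → x2)) ⊕ ¬(((x4 ∨ ((x1 → x2) ∨ x2)) ∧ x1) ∨ (((x3 → (x4 ⊕ x2)) ∨ (x1 → (x4 ⊕ (x4 ∧ x2)))) ⊕ x3))) = T ⊕ T = F

F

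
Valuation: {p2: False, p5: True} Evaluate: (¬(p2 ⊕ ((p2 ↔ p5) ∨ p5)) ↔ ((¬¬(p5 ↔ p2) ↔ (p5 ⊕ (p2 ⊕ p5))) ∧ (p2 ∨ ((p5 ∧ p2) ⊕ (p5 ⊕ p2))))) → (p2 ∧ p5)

p2 ↔ p5 = False ↔ True = False
(p2 ↔ p5) ∨ p5 = False ∨ True = True
p2 ⊕ ((p2 ↔ p5) ∨ p5) = False ⊕ True = True
¬(p2 ⊕ ((p2 ↔ p5) ∨ p5)) = ¬True = False
p5 ↔ p2 = True ↔ False = False
¬(p5 ↔ p2) = ¬False = True
¬¬(p5 ↔ p2) = ¬True = False
p2 ⊕ p5 = False ⊕ True = True
p5 ⊕ (p2 ⊕ p5) = True ⊕ True = False
¬¬(p5 ↔ p2) ↔ (p5 ⊕ (p2 ⊕ p5)) = False ↔ False = True
p5 ∧ p2 = True ∧ False = False
p5 ⊕ p2 = True ⊕ False = True
(p5 ∧ p2) ⊕ (p5 ⊕ p2) = False ⊕ True = True
p2 ∨ ((p5 ∧ p2) ⊕ (p5 ⊕ p2)) = False ∨ True = True
(¬¬(p5 ↔ p2) ↔ (p5 ⊕ (p2 ⊕ p5))) ∧ (p2 ∨ ((p5 ∧ p2) ⊕ (p5 ⊕ p2))) = True ∧ True = True
¬(p2 ⊕ ((p2 ↔ p5) ∨ p5)) ↔ ((¬¬(p5 ↔ p2) ↔ (p5 ⊕ (p2 ⊕ p5))) ∧ (p2 ∨ ((p5 ∧ p2) ⊕ (p5 ⊕ p2)))) = False ↔ True = False
p2 ∧ p5 = False ∧ True = False
(¬(p2 ⊕ ((p2 ↔ p5) ∨ p5)) ↔ ((¬¬(p5 ↔ p2) ↔ (p5 ⊕ (p2 ⊕ p5))) ∧ (p2 ∨ ((p5 ∧ p2) ⊕ (p5 ⊕ p2))))) → (p2 ∧ p5) = False → False = True

True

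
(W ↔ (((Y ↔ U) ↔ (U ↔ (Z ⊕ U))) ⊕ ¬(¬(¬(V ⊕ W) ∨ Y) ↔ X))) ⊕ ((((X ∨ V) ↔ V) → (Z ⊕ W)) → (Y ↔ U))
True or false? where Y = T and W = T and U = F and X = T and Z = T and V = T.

Y ↔ U = T ↔ F = F
Z ⊕ U = T ⊕ F = T
U ↔ (Z ⊕ U) = F ↔ T = F
(Y ↔ U) ↔ (U ↔ (Z ⊕ U)) = F ↔ F = T
V ⊕ W = T ⊕ T = F
¬(V ⊕ W) = ¬F = T
¬(V ⊕ W) ∨ Y = T ∨ T = T
¬(¬(V ⊕ W) ∨ Y) = ¬T = F
¬(¬(V ⊕ W) ∨ Y) ↔ X = F ↔ T = F
¬(¬(¬(V ⊕ W) ∨ Y) ↔ X) = ¬F = T
((Y ↔ U) ↔ (U ↔ (Z ⊕ U))) ⊕ ¬(¬(¬(V ⊕ W) ∨ Y) ↔ X) = T ⊕ T = F
W ↔ (((Y ↔ U) ↔ (U ↔ (Z ⊕ U))) ⊕ ¬(¬(¬(V ⊕ W) ∨ Y) ↔ X)) = T ↔ F = F
X ∨ V = T ∨ T = T
(X ∨ V) ↔ V = T ↔ T = T
Z ⊕ W = T ⊕ T = F
((X ∨ V) ↔ V) → (Z ⊕ W) = T → F = F
Y ↔ U = T ↔ F = F
(((X ∨ V) ↔ V) → (Z ⊕ W)) → (Y ↔ U) = F → F = T
(W ↔ (((Y ↔ U) ↔ (U ↔ (Z ⊕ U))) ⊕ ¬(¬(¬(V ⊕ W) ∨ Y) ↔ X))) ⊕ ((((X ∨ V) ↔ V) → (Z ⊕ W)) → (Y ↔ U)) = F ⊕ T = T

T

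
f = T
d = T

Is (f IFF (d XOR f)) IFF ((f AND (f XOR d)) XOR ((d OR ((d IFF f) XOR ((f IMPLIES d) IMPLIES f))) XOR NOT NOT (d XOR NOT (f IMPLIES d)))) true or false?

d XOR f = T XOR T = F
f IFF (d XOR f) = T IFF F = F
f XOR d = T XOR T = F
f AND (f XOR d) = T AND F = F
d IFF f = T IFF T = T
f IMPLIES d = T IMPLIES T = T
(f IMPLIES d) IMPLIES f = T IMPLIES T = T
(d IFF f) XOR ((f IMPLIES d) IMPLIES f) = T XOR T = F
d OR ((d IFF f) XOR ((f IMPLIES d) IMPLIES f)) = T OR F = T
f IMPLIES d = T IMPLIES T = T
NOT (f IMPLIES d) = NOT T = F
d XOR NOT (f IMPLIES d) = T XOR F = T
NOT (d XOR NOT (f IMPLIES d)) = NOT T = F
NOT NOT (d XOR NOT (f IMPLIES d)) = NOT F = T
(d OR ((d IFF f) XOR ((f IMPLIES d) IMPLIES f))) XOR NOT NOT (d XOR NOT (f IMPLIES d)) = T XOR T = F
(f AND (f XOR d)) XOR ((d OR ((d IFF f) XOR ((f IMPLIES d) IMPLIES f))) XOR NOT NOT (d XOR NOT (f IMPLIES d))) = F XOR F = F
(f IFF (d XOR f)) IFF ((f AND (f XOR d)) XOR ((d OR ((d IFF f) XOR ((f IMPLIES d) IMPLIES f))) XOR NOT NOT (d XOR NOT (f IMPLIES d)))) = F IFF F = T

T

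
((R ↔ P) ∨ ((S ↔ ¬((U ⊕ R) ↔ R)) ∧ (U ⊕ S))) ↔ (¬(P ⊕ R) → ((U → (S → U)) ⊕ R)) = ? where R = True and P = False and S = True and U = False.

False

R ↔ P = True ↔ False = False
U ⊕ R = False ⊕ True = True
(U ⊕ R) ↔ R = True ↔ True = True
¬((U ⊕ R) ↔ R) = ¬True = False
S ↔ ¬((U ⊕ R) ↔ R) = True ↔ False = False
U ⊕ S = False ⊕ True = True
(S ↔ ¬((U ⊕ R) ↔ R)) ∧ (U ⊕ S) = False ∧ True = False
(R ↔ P) ∨ ((S ↔ ¬((U ⊕ R) ↔ R)) ∧ (U ⊕ S)) = False ∨ False = False
P ⊕ R = False ⊕ True = True
¬(P ⊕ R) = ¬True = False
S → U = True → False = False
U → (S → U) = False → False = True
(U → (S → U)) ⊕ R = True ⊕ True = False
¬(P ⊕ R) → ((U → (S → U)) ⊕ R) = False → False = True
((R ↔ P) ∨ ((S ↔ ¬((U ⊕ R) ↔ R)) ∧ (U ⊕ S))) ↔ (¬(P ⊕ R) → ((U → (S → U)) ⊕ R)) = False ↔ True = False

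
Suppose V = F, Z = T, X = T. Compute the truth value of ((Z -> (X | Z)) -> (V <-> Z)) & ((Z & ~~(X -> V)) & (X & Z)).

F

X | Z = T | T = T
Z -> (X | Z) = T -> T = T
V <-> Z = F <-> T = F
(Z -> (X | Z)) -> (V <-> Z) = T -> F = F
X -> V = T -> F = F
~(X -> V) = ~F = T
~~(X -> V) = ~T = F
Z & ~~(X -> V) = T & F = F
X & Z = T & T = T
(Z & ~~(X -> V)) & (X & Z) = F & T = F
((Z -> (X | Z)) -> (V <-> Z)) & ((Z & ~~(X -> V)) & (X & Z)) = F & F = F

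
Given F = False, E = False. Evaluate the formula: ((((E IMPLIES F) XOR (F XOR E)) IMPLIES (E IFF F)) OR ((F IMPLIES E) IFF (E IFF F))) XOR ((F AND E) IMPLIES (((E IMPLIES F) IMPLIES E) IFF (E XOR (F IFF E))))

False

E IMPLIES F = False IMPLIES False = True
F XOR E = False XOR False = False
(E IMPLIES F) XOR (F XOR E) = True XOR False = True
E IFF F = False IFF False = True
((E IMPLIES F) XOR (F XOR E)) IMPLIES (E IFF F) = True IMPLIES True = True
F IMPLIES E = False IMPLIES False = True
E IFF F = False IFF False = True
(F IMPLIES E) IFF (E IFF F) = True IFF True = True
(((E IMPLIES F) XOR (F XOR E)) IMPLIES (E IFF F)) OR ((F IMPLIES E) IFF (E IFF F)) = True OR True = True
F AND E = False AND False = False
E IMPLIES F = False IMPLIES False = True
(E IMPLIES F) IMPLIES E = True IMPLIES False = False
F IFF E = False IFF False = True
E XOR (F IFF E) = False XOR True = True
((E IMPLIES F) IMPLIES E) IFF (E XOR (F IFF E)) = False IFF True = False
(F AND E) IMPLIES (((E IMPLIES F) IMPLIES E) IFF (E XOR (F IFF E))) = False IMPLIES False = True
((((E IMPLIES F) XOR (F XOR E)) IMPLIES (E IFF F)) OR ((F IMPLIES E) IFF (E IFF F))) XOR ((F AND E) IMPLIES (((E IMPLIES F) IMPLIES E) IFF (E XOR (F IFF E)))) = True XOR True = False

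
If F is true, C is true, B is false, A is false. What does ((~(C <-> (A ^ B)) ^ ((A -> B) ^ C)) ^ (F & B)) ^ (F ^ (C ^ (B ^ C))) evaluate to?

A ^ B = 0 ^ 0 = 0
C <-> (A ^ B) = 1 <-> 0 = 0
~(C <-> (A ^ B)) = ~0 = 1
A -> B = 0 -> 0 = 1
(A -> B) ^ C = 1 ^ 1 = 0
~(C <-> (A ^ B)) ^ ((A -> B) ^ C) = 1 ^ 0 = 1
F & B = 1 & 0 = 0
(~(C <-> (A ^ B)) ^ ((A -> B) ^ C)) ^ (F & B) = 1 ^ 0 = 1
B ^ C = 0 ^ 1 = 1
C ^ (B ^ C) = 1 ^ 1 = 0
F ^ (C ^ (B ^ C)) = 1 ^ 0 = 1
((~(C <-> (A ^ B)) ^ ((A -> B) ^ C)) ^ (F & B)) ^ (F ^ (C ^ (B ^ C))) = 1 ^ 1 = 0

0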